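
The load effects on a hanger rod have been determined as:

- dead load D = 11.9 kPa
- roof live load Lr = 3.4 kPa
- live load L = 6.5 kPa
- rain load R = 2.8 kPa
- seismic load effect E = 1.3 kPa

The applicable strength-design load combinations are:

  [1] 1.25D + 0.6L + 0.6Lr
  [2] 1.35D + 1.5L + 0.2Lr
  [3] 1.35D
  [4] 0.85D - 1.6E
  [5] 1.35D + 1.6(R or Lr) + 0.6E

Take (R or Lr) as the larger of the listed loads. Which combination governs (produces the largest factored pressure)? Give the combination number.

Combination 2

(R or Lr) → Lr = 3.4 kPa.
[1] 1.25(11.9) + 0.6(6.5) + 0.6(3.4) = 14.9 + 3.9 + 2.0 = 20.8
[2] 1.35(11.9) + 1.5(6.5) + 0.2(3.4) = 26.5
[3] 1.35(11.9) = 16.1
[4] 0.85(11.9) - 1.6(1.3) = 10.1 - 2.1 = 8.0
[5] 1.35(11.9) + 1.6(3.4) + 0.6(1.3) = 16.1 + 5.4 + 0.8 = 22.3
The largest value is 26.5 kPa from combination 2.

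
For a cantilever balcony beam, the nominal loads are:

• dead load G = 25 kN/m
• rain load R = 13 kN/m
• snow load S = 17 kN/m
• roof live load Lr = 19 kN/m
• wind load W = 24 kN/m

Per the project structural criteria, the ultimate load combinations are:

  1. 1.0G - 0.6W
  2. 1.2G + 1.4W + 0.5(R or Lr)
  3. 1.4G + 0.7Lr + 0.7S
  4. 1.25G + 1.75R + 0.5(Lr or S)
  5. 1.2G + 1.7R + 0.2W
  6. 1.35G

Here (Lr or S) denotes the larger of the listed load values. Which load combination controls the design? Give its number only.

(R or Lr) → Lr = 19 kN/m; (Lr or S) → Lr = 19 kN/m.
1. 1.0(25) - 0.6(24) = 25.00 - 14.40 = 10.60
2. 1.2(25) + 1.4(24) + 0.5(19) = 30.00 + 33.60 + 9.50 = 73.10
3. 1.4(25) + 0.7(19) + 0.7(17) = 35.00 + 13.30 + 11.90 = 60.20
4. 1.25(25) + 1.75(13) + 0.5(19) = 31.25 + 22.75 + 9.50 = 63.50
5. 1.2(25) + 1.7(13) + 0.2(24) = 30.00 + 22.10 + 4.80 = 56.90
6. 1.35(25) = 33.75
The largest value is 73.10 kN/m from combination 2.

Combination 2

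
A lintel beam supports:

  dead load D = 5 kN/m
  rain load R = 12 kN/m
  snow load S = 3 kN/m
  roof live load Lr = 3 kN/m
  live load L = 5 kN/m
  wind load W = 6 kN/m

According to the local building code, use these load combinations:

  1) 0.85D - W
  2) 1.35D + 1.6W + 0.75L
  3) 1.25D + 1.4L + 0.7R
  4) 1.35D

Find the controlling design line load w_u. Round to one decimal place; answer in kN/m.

1) 0.85(5) - 1.0(6) = -1.8
2) 1.35(5) + 1.6(6) + 0.75(5) = 20.1
3) 1.25(5) + 1.4(5) + 0.7(12) = 6.3 + 7.0 + 8.4 = 21.7
4) 1.35(5) = 6.8
The controlling combination is 3, giving 21.7 kN/m.

21.7 kN/m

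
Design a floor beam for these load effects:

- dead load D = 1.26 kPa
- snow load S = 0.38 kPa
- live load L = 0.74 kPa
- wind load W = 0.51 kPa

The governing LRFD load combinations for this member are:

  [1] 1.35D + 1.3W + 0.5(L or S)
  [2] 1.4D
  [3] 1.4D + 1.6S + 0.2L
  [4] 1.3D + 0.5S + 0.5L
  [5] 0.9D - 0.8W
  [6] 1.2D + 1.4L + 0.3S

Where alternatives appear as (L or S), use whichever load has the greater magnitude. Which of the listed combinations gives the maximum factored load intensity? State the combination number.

(L or S) → L = 0.74 kPa.
[1] 1.35(1.26) + 1.3(0.51) + 0.5(0.74) = 1.70 + 0.66 + 0.37 = 2.73
[2] 1.4(1.26) = 1.76
[3] 1.4(1.26) + 1.6(0.38) + 0.2(0.74) = 1.76 + 0.61 + 0.15 = 2.52
[4] 1.3(1.26) + 0.5(0.38) + 0.5(0.74) = 1.64 + 0.19 + 0.37 = 2.20
[5] 0.9(1.26) - 0.8(0.51) = 0.73
[6] 1.2(1.26) + 1.4(0.74) + 0.3(0.38) = 1.51 + 1.04 + 0.11 = 2.66
The largest value is 2.73 kPa from combination 1.

Combination 1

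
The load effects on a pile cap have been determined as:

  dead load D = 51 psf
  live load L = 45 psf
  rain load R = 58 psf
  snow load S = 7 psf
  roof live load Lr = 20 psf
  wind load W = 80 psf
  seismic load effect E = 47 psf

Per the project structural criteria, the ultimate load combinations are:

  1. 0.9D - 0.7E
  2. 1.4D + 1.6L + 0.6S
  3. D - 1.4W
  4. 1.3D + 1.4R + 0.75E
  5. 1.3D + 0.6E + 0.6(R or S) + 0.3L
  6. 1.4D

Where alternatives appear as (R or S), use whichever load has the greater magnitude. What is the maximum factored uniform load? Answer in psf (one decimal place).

(R or S) → R = 58 psf.
1. 0.9(51) - 0.7(47) = 45.9 - 32.9 = 13.0
2. 1.4(51) + 1.6(45) + 0.6(7) = 71.4 + 72.0 + 4.2 = 147.6
3. 1.0(51) - 1.4(80) = 51.0 - 112.0 = -61.0
4. 1.3(51) + 1.4(58) + 0.75(47) = 66.3 + 81.2 + 35.3 = 182.8
5. 1.3(51) + 0.6(47) + 0.6(58) + 0.3(45) = 66.3 + 28.2 + 34.8 + 13.5 = 142.8
6. 1.4(51) = 71.4
The controlling combination is 4, giving 182.8 psf.

182.8 psf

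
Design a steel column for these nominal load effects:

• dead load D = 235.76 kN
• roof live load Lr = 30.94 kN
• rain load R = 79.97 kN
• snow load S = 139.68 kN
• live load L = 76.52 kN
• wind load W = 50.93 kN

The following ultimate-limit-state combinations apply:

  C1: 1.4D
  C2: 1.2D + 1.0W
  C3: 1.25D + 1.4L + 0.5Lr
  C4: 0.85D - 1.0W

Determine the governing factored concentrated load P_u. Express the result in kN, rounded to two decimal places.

C1: 1.4(235.76) = 330.06
C2: 1.2(235.76) + 1.0(50.93) = 282.91 + 50.93 = 333.84
C3: 1.25(235.76) + 1.4(76.52) + 0.5(30.94) = 294.70 + 107.13 + 15.47 = 417.30
C4: 0.85(235.76) - 1.0(50.93) = 200.40 - 50.93 = 149.47
Combination 3 governs: P_u = 417.30 kN.

417.30 kN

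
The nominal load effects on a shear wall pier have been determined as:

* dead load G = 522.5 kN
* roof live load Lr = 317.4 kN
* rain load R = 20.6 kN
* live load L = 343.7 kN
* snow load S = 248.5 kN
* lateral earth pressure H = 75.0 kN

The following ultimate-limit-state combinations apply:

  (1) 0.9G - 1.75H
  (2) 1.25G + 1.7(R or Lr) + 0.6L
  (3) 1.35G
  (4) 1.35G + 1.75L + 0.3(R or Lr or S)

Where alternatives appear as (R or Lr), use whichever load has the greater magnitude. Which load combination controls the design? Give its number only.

Combination 4

(R or Lr) → Lr = 317.4 kN; (R or Lr or S) → Lr = 317.4 kN.
(1) 0.9(522.5) - 1.75(75.0) = 470.3 - 131.3 = 339.0
(2) 1.25(522.5) + 1.7(317.4) + 0.6(343.7) = 653.1 + 539.6 + 206.2 = 1398.9
(3) 1.35(522.5) = 705.4
(4) 1.35(522.5) + 1.75(343.7) + 0.3(317.4) = 705.4 + 601.5 + 95.2 = 1402.1
The largest value is 1402.1 kN from combination 4.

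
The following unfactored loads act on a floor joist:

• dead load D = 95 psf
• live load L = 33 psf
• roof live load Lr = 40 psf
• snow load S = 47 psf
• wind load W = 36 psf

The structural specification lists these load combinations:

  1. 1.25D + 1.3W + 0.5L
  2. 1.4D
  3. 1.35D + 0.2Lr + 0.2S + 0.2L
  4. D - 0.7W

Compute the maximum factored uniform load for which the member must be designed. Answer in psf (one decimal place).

182.1 psf

1. 1.25(95) + 1.3(36) + 0.5(33) = 182.1
2. 1.4(95) = 133.0
3. 1.35(95) + 0.2(40) + 0.2(47) + 0.2(33) = 152.3
4. 1.0(95) - 0.7(36) = 69.8
Combination 1 governs: q_u = 182.1 psf.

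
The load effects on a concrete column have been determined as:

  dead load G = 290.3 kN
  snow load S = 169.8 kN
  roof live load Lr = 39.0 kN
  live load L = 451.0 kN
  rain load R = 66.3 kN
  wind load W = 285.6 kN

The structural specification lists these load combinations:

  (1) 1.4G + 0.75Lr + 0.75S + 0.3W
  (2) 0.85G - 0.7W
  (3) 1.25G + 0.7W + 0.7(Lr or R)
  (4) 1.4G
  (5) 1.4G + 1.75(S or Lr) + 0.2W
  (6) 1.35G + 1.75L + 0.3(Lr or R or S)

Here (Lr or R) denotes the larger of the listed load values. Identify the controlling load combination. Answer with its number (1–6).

(Lr or R) → R = 66.3 kN; (S or Lr) → S = 169.8 kN; (Lr or R or S) → S = 169.8 kN.
(1) 1.4(290.3) + 0.75(39.0) + 0.75(169.8) + 0.3(285.6) = 648.7
(2) 0.85(290.3) - 0.7(285.6) = 46.8
(3) 1.25(290.3) + 0.7(285.6) + 0.7(66.3) = 609.2
(4) 1.4(290.3) = 406.4
(5) 1.4(290.3) + 1.75(169.8) + 0.2(285.6) = 760.7
(6) 1.35(290.3) + 1.75(451.0) + 0.3(169.8) = 1232.1
The largest value is 1232.1 kN from combination 6.

Combination 6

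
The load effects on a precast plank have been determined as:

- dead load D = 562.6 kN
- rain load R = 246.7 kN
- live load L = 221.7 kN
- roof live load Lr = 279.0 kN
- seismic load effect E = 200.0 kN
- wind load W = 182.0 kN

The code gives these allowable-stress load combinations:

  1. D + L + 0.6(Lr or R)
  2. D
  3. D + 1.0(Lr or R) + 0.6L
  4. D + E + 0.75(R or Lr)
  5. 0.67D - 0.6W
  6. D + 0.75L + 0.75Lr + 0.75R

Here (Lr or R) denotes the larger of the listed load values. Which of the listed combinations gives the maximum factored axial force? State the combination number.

Combination 6

(Lr or R) → Lr = 279.0 kN; (R or Lr) → Lr = 279.0 kN.
1. 1.0(562.6) + 1.0(221.7) + 0.6(279.0) = 951.7
2. 1.0(562.6) = 562.6
3. 1.0(562.6) + 1.0(279.0) + 0.6(221.7) = 974.6
4. 1.0(562.6) + 1.0(200.0) + 0.75(279.0) = 971.9
5. 0.67(562.6) - 0.6(182.0) = 267.7
6. 1.0(562.6) + 0.75(221.7) + 0.75(279.0) + 0.75(246.7) = 1123.2
The largest value is 1123.2 kN from combination 6.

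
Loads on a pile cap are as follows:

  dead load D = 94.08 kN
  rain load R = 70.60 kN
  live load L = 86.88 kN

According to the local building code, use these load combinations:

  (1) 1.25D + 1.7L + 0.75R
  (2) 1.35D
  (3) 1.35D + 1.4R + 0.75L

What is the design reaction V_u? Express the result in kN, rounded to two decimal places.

(1) 1.25(94.08) + 1.7(86.88) + 0.75(70.60) = 117.60 + 147.70 + 52.95 = 318.25
(2) 1.35(94.08) = 127.01
(3) 1.35(94.08) + 1.4(70.60) + 0.75(86.88) = 127.01 + 98.84 + 65.16 = 291.01
Maximum is from combination 1.

318.25 kN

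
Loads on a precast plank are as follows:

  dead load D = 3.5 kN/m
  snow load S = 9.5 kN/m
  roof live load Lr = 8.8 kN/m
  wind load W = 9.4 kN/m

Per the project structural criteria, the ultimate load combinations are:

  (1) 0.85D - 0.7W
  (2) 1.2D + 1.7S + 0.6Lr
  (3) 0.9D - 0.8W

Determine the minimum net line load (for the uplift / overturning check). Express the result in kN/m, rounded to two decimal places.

-4.37 kN/m

(1) 0.85(3.5) - 0.7(9.4) = -3.61
(2) 1.2(3.5) + 1.7(9.5) + 0.6(8.8) = 4.20 + 16.15 + 5.28 = 25.63
(3) 0.9(3.5) - 0.8(9.4) = 3.15 - 7.52 = -4.37
Combination 3 gives the minimum: -4.37 kN/m.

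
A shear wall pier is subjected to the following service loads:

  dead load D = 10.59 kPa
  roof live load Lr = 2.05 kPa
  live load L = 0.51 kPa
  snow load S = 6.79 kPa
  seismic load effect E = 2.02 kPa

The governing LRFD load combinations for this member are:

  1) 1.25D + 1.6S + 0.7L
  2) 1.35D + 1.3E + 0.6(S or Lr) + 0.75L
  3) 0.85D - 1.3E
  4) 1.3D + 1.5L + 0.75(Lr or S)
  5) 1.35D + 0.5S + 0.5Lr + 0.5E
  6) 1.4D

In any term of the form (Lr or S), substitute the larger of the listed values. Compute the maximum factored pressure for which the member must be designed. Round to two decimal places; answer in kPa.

(S or Lr) → S = 6.79 kPa; (Lr or S) → S = 6.79 kPa.
1) 1.25(10.59) + 1.6(6.79) + 0.7(0.51) = 24.46
2) 1.35(10.59) + 1.3(2.02) + 0.6(6.79) + 0.75(0.51) = 21.38
3) 0.85(10.59) - 1.3(2.02) = 6.38
4) 1.3(10.59) + 1.5(0.51) + 0.75(6.79) = 19.62
5) 1.35(10.59) + 0.5(6.79) + 0.5(2.05) + 0.5(2.02) = 19.73
6) 1.4(10.59) = 14.83
Combination 1 governs: p_u = 24.46 kPa.

24.46 kPa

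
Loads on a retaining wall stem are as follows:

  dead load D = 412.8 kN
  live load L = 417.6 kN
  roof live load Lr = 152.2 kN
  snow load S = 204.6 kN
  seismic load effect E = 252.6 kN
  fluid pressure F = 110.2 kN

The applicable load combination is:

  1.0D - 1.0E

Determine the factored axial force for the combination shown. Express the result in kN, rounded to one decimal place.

1.0(412.8) - 1.0(252.6) = 412.8 - 252.6 = 160.2
N_u = 160.2 kN.

160.2 kN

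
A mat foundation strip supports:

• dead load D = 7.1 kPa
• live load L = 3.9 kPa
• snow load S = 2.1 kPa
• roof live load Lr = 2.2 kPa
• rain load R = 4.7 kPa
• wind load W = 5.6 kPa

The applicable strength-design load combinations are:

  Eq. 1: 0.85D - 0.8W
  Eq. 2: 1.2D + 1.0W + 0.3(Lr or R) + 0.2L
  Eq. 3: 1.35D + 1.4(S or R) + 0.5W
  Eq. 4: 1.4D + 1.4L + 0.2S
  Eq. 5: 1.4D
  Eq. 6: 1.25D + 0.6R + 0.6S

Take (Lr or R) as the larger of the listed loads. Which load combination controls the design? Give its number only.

Combination 3

(Lr or R) → R = 4.7 kPa; (S or R) → R = 4.7 kPa.
Eq. 1: 0.85(7.1) - 0.8(5.6) = 1.6
Eq. 2: 1.2(7.1) + 1.0(5.6) + 0.3(4.7) + 0.2(3.9) = 8.5 + 5.6 + 1.4 + 0.8 = 16.3
Eq. 3: 1.35(7.1) + 1.4(4.7) + 0.5(5.6) = 9.6 + 6.6 + 2.8 = 19.0
Eq. 4: 1.4(7.1) + 1.4(3.9) + 0.2(2.1) = 9.9 + 5.5 + 0.4 = 15.8
Eq. 5: 1.4(7.1) = 9.9
Eq. 6: 1.25(7.1) + 0.6(4.7) + 0.6(2.1) = 8.9 + 2.8 + 1.3 = 13.0
The largest value is 19.0 kPa from combination 3.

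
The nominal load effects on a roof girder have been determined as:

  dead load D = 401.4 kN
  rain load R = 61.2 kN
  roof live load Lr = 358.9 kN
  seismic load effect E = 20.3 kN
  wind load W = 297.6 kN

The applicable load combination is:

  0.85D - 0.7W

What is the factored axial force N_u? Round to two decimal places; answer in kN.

132.87 kN

0.85(401.4) - 0.7(297.6) = 341.19 - 208.32 = 132.87
N_u = 132.87 kN.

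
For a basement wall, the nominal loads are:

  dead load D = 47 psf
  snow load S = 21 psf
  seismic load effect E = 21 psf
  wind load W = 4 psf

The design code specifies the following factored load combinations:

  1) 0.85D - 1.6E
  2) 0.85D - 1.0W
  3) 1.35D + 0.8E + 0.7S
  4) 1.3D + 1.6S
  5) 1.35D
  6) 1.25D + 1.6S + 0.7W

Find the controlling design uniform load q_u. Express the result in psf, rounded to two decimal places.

1) 0.85(47) - 1.6(21) = 39.95 - 33.60 = 6.35
2) 0.85(47) - 1.0(4) = 39.95 - 4.00 = 35.95
3) 1.35(47) + 0.8(21) + 0.7(21) = 63.45 + 16.80 + 14.70 = 94.95
4) 1.3(47) + 1.6(21) = 61.10 + 33.60 = 94.70
5) 1.35(47) = 63.45
6) 1.25(47) + 1.6(21) + 0.7(4) = 58.75 + 33.60 + 2.80 = 95.15
The controlling combination is 6, giving 95.15 psf.

95.15 psf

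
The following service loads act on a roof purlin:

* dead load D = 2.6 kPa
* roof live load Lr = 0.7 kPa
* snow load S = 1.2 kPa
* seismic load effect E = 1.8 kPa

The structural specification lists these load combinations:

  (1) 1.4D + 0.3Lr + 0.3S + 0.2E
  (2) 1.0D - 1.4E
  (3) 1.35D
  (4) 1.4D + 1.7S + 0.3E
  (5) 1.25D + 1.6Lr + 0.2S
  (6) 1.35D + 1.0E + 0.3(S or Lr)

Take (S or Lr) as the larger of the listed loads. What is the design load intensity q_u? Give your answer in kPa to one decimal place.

(S or Lr) → S = 1.2 kPa.
(1) 1.4(2.6) + 0.3(0.7) + 0.3(1.2) + 0.2(1.8) = 3.6 + 0.2 + 0.4 + 0.4 = 4.6
(2) 1.0(2.6) - 1.4(1.8) = 2.6 - 2.5 = 0.1
(3) 1.35(2.6) = 3.5
(4) 1.4(2.6) + 1.7(1.2) + 0.3(1.8) = 6.2
(5) 1.25(2.6) + 1.6(0.7) + 0.2(1.2) = 3.3 + 1.1 + 0.2 = 4.6
(6) 1.35(2.6) + 1.0(1.8) + 0.3(1.2) = 3.5 + 1.8 + 0.4 = 5.7
Combination 4 governs: q_u = 6.2 kPa.

6.2 kPa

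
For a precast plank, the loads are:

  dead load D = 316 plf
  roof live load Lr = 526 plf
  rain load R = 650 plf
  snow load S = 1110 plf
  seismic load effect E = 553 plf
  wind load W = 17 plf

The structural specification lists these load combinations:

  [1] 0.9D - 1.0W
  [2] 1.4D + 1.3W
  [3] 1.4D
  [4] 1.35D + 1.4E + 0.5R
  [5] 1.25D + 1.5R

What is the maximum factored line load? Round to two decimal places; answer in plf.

1525.80 plf

[1] 0.9(316) - 1.0(17) = 284.40 - 17.00 = 267.40
[2] 1.4(316) + 1.3(17) = 442.40 + 22.10 = 464.50
[3] 1.4(316) = 442.40
[4] 1.35(316) + 1.4(553) + 0.5(650) = 426.60 + 774.20 + 325.00 = 1525.80
[5] 1.25(316) + 1.5(650) = 395.00 + 975.00 = 1370.00
The controlling combination is 4, giving 1525.80 plf.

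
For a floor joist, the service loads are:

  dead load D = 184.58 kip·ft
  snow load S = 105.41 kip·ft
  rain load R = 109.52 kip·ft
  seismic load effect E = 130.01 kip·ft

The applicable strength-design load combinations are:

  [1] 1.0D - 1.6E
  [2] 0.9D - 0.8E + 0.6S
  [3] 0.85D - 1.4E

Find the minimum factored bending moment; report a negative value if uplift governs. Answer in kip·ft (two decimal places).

[1] 1.0(184.58) - 1.6(130.01) = 184.58 - 208.02 = -23.44
[2] 0.9(184.58) - 0.8(130.01) + 0.6(105.41) = 166.12 - 104.01 + 63.25 = 125.36
[3] 0.85(184.58) - 1.4(130.01) = 156.89 - 182.01 = -25.12
Combination 3 gives the minimum: -25.12 kip·ft.

-25.12 kip·ft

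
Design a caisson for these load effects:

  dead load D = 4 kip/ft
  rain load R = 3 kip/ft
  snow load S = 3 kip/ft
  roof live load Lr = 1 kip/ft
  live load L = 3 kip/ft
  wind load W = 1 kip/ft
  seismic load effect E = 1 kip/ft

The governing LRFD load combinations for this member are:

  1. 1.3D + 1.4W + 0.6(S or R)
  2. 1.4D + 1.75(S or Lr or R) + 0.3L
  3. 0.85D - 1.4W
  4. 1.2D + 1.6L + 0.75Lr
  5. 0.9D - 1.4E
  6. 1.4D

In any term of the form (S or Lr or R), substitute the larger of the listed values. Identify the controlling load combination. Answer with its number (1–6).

(S or R) → S = 3 kip/ft; (S or Lr or R) → S = 3 kip/ft.
1. 1.3(4) + 1.4(1) + 0.6(3) = 5.2 + 1.4 + 1.8 = 8.4
2. 1.4(4) + 1.75(3) + 0.3(3) = 5.6 + 5.3 + 0.9 = 11.8
3. 0.85(4) - 1.4(1) = 3.4 - 1.4 = 2.0
4. 1.2(4) + 1.6(3) + 0.75(1) = 4.8 + 4.8 + 0.8 = 10.4
5. 0.9(4) - 1.4(1) = 3.6 - 1.4 = 2.2
6. 1.4(4) = 5.6
The largest value is 11.8 kip/ft from combination 2.

Combination 2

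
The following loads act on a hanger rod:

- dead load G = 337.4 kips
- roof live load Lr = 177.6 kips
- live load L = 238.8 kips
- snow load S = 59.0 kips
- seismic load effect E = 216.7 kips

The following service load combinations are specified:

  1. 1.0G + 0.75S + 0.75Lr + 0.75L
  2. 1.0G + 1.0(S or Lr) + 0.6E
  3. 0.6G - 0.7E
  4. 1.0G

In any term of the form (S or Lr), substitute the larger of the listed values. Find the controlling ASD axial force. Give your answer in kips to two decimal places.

693.95 kips

(S or Lr) → Lr = 177.6 kips.
1. 1.0(337.4) + 0.75(59.0) + 0.75(177.6) + 0.75(238.8) = 337.40 + 44.25 + 133.20 + 179.10 = 693.95
2. 1.0(337.4) + 1.0(177.6) + 0.6(216.7) = 337.40 + 177.60 + 130.02 = 645.02
3. 0.6(337.4) - 0.7(216.7) = 202.44 - 151.69 = 50.75
4. 1.0(337.4) = 337.40
Combination 1 governs: P = 693.95 kips.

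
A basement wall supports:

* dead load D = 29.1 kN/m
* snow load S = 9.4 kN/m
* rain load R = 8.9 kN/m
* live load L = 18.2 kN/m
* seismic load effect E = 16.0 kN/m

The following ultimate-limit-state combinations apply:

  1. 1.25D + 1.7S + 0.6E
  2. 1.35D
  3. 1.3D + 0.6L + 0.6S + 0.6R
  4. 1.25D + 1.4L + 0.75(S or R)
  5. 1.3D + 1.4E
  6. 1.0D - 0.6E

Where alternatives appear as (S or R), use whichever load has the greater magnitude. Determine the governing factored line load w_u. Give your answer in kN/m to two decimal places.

68.91 kN/m

(S or R) → S = 9.4 kN/m.
1. 1.25(29.1) + 1.7(9.4) + 0.6(16.0) = 36.38 + 15.98 + 9.60 = 61.96
2. 1.35(29.1) = 39.29
3. 1.3(29.1) + 0.6(18.2) + 0.6(9.4) + 0.6(8.9) = 37.83 + 10.92 + 5.64 + 5.34 = 59.73
4. 1.25(29.1) + 1.4(18.2) + 0.75(9.4) = 36.38 + 25.48 + 7.05 = 68.91
5. 1.3(29.1) + 1.4(16.0) = 37.83 + 22.40 = 60.23
6. 1.0(29.1) - 0.6(16.0) = 29.10 - 9.60 = 19.50
Combination 4 governs: w_u = 68.91 kN/m.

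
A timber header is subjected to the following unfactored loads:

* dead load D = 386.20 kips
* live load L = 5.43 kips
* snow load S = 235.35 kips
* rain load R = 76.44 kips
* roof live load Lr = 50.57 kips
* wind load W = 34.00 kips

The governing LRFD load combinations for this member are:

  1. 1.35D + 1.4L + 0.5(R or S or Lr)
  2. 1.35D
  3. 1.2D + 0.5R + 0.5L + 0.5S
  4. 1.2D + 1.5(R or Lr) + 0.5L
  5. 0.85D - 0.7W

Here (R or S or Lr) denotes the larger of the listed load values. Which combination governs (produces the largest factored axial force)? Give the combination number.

(R or S or Lr) → S = 235.35 kips; (R or Lr) → R = 76.44 kips.
1. 1.35(386.20) + 1.4(5.43) + 0.5(235.35) = 646.65
2. 1.35(386.20) = 521.37
3. 1.2(386.20) + 0.5(76.44) + 0.5(5.43) + 0.5(235.35) = 622.05
4. 1.2(386.20) + 1.5(76.44) + 0.5(5.43) = 580.82
5. 0.85(386.20) - 0.7(34.00) = 304.47
The largest value is 646.65 kips from combination 1.

Combination 1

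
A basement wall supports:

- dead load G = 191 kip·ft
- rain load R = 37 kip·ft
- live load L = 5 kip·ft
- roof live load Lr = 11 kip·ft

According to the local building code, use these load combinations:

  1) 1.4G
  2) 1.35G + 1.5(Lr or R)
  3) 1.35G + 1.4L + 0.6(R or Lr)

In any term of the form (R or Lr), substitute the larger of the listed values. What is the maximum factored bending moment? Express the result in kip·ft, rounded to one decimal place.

(Lr or R) → R = 37 kip·ft; (R or Lr) → R = 37 kip·ft.
1) 1.4(191) = 267.4
2) 1.35(191) + 1.5(37) = 257.9 + 55.5 = 313.4
3) 1.35(191) + 1.4(5) + 0.6(37) = 257.9 + 7.0 + 22.2 = 287.1
The controlling combination is 2, giving 313.4 kip·ft.

313.4 kip·ft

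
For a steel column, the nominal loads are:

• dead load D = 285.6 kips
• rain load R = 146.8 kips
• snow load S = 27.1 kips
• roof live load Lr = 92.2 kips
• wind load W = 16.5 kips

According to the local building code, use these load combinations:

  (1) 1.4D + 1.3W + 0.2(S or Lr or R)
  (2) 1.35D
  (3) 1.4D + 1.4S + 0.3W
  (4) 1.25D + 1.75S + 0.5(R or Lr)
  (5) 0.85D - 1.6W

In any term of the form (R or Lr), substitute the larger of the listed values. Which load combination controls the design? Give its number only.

(S or Lr or R) → R = 146.8 kips; (R or Lr) → R = 146.8 kips.
(1) 1.4(285.6) + 1.3(16.5) + 0.2(146.8) = 399.84 + 21.45 + 29.36 = 450.65
(2) 1.35(285.6) = 385.56
(3) 1.4(285.6) + 1.4(27.1) + 0.3(16.5) = 399.84 + 37.94 + 4.95 = 442.73
(4) 1.25(285.6) + 1.75(27.1) + 0.5(146.8) = 357.00 + 47.43 + 73.40 = 477.83
(5) 0.85(285.6) - 1.6(16.5) = 242.76 - 26.40 = 216.36
The largest value is 477.83 kips from combination 4.

Combination 4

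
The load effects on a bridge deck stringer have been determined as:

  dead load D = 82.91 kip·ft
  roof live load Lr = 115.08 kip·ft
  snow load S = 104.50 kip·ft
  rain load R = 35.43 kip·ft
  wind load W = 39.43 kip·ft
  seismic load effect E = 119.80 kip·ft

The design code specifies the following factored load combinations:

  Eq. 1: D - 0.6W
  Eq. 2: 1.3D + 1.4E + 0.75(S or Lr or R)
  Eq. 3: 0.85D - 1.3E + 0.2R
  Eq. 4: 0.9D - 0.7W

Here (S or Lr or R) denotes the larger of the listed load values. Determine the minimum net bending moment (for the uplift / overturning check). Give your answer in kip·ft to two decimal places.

(S or Lr or R) → Lr = 115.08 kip·ft.
Eq. 1: 1.0(82.91) - 0.6(39.43) = 59.25
Eq. 2: 1.3(82.91) + 1.4(119.80) + 0.75(115.08) = 361.81
Eq. 3: 0.85(82.91) - 1.3(119.80) + 0.2(35.43) = -78.18
Eq. 4: 0.9(82.91) - 0.7(39.43) = 47.02
Combination 3 gives the minimum: -78.18 kip·ft.

-78.18 kip·ft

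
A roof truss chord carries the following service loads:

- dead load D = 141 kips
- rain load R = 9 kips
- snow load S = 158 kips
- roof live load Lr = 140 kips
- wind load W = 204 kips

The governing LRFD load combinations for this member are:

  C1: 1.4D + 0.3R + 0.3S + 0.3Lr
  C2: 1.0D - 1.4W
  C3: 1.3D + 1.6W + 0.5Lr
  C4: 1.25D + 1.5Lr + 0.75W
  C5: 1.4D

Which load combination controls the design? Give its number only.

C1: 1.4(141) + 0.3(9) + 0.3(158) + 0.3(140) = 197.4 + 2.7 + 47.4 + 42.0 = 289.5
C2: 1.0(141) - 1.4(204) = 141.0 - 285.6 = -144.6
C3: 1.3(141) + 1.6(204) + 0.5(140) = 183.3 + 326.4 + 70.0 = 579.7
C4: 1.25(141) + 1.5(140) + 0.75(204) = 176.3 + 210.0 + 153.0 = 539.3
C5: 1.4(141) = 197.4
The largest value is 579.7 kips from combination 3.

Combination 3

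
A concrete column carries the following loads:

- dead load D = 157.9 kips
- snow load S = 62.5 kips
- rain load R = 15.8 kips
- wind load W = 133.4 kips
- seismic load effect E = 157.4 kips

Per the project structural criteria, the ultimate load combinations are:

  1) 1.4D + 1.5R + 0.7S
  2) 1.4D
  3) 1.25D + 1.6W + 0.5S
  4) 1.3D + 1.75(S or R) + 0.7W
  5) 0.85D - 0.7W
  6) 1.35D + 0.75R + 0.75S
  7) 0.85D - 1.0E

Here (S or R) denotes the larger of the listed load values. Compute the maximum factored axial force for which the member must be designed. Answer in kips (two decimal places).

(S or R) → S = 62.5 kips.
1) 1.4(157.9) + 1.5(15.8) + 0.7(62.5) = 221.06 + 23.70 + 43.75 = 288.51
2) 1.4(157.9) = 221.06
3) 1.25(157.9) + 1.6(133.4) + 0.5(62.5) = 197.38 + 213.44 + 31.25 = 442.07
4) 1.3(157.9) + 1.75(62.5) + 0.7(133.4) = 205.27 + 109.38 + 93.38 = 408.03
5) 0.85(157.9) - 0.7(133.4) = 134.22 - 93.38 = 40.84
6) 1.35(157.9) + 0.75(15.8) + 0.75(62.5) = 271.89
7) 0.85(157.9) - 1.0(157.4) = -23.19
Combination 3 governs: P_u = 442.07 kips.

442.07 kips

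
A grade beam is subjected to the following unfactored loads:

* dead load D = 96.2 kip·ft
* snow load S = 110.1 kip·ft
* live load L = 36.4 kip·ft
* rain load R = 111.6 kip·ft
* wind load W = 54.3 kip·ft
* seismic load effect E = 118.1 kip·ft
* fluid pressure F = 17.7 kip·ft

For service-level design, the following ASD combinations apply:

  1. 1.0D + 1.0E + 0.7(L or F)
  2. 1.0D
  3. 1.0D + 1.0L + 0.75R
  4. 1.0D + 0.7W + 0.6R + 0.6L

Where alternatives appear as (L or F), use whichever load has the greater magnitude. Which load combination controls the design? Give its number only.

(L or F) → L = 36.4 kip·ft.
1. 1.0(96.2) + 1.0(118.1) + 0.7(36.4) = 96.20 + 118.10 + 25.48 = 239.78
2. 1.0(96.2) = 96.20
3. 1.0(96.2) + 1.0(36.4) + 0.75(111.6) = 96.20 + 36.40 + 83.70 = 216.30
4. 1.0(96.2) + 0.7(54.3) + 0.6(111.6) + 0.6(36.4) = 96.20 + 38.01 + 66.96 + 21.84 = 223.01
The largest value is 239.78 kip·ft from combination 1.

Combination 1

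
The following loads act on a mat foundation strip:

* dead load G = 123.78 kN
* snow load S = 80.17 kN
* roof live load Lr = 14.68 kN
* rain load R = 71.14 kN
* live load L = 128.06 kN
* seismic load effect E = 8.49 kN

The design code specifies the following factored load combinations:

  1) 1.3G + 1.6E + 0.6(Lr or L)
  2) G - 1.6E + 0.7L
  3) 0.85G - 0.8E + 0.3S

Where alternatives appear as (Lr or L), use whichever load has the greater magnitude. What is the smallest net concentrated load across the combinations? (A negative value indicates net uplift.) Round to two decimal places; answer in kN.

122.47 kN

(Lr or L) → L = 128.06 kN.
1) 1.3(123.78) + 1.6(8.49) + 0.6(128.06) = 251.33
2) 1.0(123.78) - 1.6(8.49) + 0.7(128.06) = 199.84
3) 0.85(123.78) - 0.8(8.49) + 0.3(80.17) = 122.47
Combination 3 gives the minimum: 122.47 kN.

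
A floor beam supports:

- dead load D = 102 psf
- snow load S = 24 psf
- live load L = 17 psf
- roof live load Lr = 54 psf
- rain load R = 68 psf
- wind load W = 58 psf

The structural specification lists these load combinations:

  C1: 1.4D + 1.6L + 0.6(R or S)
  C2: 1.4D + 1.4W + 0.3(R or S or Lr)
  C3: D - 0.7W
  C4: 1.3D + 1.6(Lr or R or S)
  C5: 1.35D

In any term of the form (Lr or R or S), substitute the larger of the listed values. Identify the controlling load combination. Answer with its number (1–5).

Combination 2

(R or S) → R = 68 psf; (R or S or Lr) → R = 68 psf; (Lr or R or S) → R = 68 psf.
C1: 1.4(102) + 1.6(17) + 0.6(68) = 142.8 + 27.2 + 40.8 = 210.8
C2: 1.4(102) + 1.4(58) + 0.3(68) = 142.8 + 81.2 + 20.4 = 244.4
C3: 1.0(102) - 0.7(58) = 102.0 - 40.6 = 61.4
C4: 1.3(102) + 1.6(68) = 132.6 + 108.8 = 241.4
C5: 1.35(102) = 137.7
The largest value is 244.4 psf from combination 2.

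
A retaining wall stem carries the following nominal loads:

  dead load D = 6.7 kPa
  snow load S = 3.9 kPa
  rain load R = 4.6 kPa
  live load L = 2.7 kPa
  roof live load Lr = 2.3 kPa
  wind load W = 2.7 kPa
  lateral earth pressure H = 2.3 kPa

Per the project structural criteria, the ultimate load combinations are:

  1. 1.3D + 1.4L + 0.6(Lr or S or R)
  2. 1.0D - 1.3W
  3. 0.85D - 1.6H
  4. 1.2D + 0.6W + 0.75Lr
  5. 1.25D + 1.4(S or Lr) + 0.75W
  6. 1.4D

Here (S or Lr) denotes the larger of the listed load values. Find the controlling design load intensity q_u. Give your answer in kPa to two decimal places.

15.86 kPa

(Lr or S or R) → R = 4.6 kPa; (S or Lr) → S = 3.9 kPa.
1. 1.3(6.7) + 1.4(2.7) + 0.6(4.6) = 15.25
2. 1.0(6.7) - 1.3(2.7) = 3.19
3. 0.85(6.7) - 1.6(2.3) = 2.02
4. 1.2(6.7) + 0.6(2.7) + 0.75(2.3) = 11.39
5. 1.25(6.7) + 1.4(3.9) + 0.75(2.7) = 15.86
6. 1.4(6.7) = 9.38
Combination 5 governs: q_u = 15.86 kPa.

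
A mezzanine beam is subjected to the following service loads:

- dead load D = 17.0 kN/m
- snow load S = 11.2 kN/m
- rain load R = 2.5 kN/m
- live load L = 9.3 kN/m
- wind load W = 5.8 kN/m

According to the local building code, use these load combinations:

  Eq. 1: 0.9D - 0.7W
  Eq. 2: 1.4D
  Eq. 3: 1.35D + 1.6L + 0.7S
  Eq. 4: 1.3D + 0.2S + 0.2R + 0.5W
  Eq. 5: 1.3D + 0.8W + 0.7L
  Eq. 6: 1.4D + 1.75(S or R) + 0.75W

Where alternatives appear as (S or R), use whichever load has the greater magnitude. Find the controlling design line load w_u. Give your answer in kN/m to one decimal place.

47.8 kN/m

(S or R) → S = 11.2 kN/m.
Eq. 1: 0.9(17.0) - 0.7(5.8) = 15.3 - 4.1 = 11.2
Eq. 2: 1.4(17.0) = 23.8
Eq. 3: 1.35(17.0) + 1.6(9.3) + 0.7(11.2) = 23.0 + 14.9 + 7.8 = 45.7
Eq. 4: 1.3(17.0) + 0.2(11.2) + 0.2(2.5) + 0.5(5.8) = 22.1 + 2.2 + 0.5 + 2.9 = 27.7
Eq. 5: 1.3(17.0) + 0.8(5.8) + 0.7(9.3) = 33.3
Eq. 6: 1.4(17.0) + 1.75(11.2) + 0.75(5.8) = 23.8 + 19.6 + 4.4 = 47.8
The controlling combination is 6, giving 47.8 kN/m.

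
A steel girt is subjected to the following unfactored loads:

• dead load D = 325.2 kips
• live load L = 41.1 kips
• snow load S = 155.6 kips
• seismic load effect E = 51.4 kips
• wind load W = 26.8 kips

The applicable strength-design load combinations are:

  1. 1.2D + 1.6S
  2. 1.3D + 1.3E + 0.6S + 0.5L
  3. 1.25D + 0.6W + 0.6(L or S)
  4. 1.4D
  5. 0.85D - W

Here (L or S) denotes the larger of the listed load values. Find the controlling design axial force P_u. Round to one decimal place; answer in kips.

639.2 kips

(L or S) → S = 155.6 kips.
1. 1.2(325.2) + 1.6(155.6) = 390.2 + 249.0 = 639.2
2. 1.3(325.2) + 1.3(51.4) + 0.6(155.6) + 0.5(41.1) = 603.5
3. 1.25(325.2) + 0.6(26.8) + 0.6(155.6) = 515.9
4. 1.4(325.2) = 455.3
5. 0.85(325.2) - 1.0(26.8) = 276.4 - 26.8 = 249.6
Maximum is from combination 1.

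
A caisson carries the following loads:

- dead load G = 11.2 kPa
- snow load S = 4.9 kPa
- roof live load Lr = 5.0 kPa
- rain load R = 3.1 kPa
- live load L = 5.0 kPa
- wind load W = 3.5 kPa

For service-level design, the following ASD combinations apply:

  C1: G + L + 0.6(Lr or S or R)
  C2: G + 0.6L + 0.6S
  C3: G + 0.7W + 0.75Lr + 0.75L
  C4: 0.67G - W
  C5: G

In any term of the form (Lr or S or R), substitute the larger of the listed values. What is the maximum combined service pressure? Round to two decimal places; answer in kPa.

(Lr or S or R) → Lr = 5.0 kPa.
C1: 1.0(11.2) + 1.0(5.0) + 0.6(5.0) = 11.20 + 5.00 + 3.00 = 19.20
C2: 1.0(11.2) + 0.6(5.0) + 0.6(4.9) = 11.20 + 3.00 + 2.94 = 17.14
C3: 1.0(11.2) + 0.7(3.5) + 0.75(5.0) + 0.75(5.0) = 11.20 + 2.45 + 3.75 + 3.75 = 21.15
C4: 0.67(11.2) - 1.0(3.5) = 7.50 - 3.50 = 4.00
C5: 1.0(11.2) = 11.20
The controlling combination is 3, giving 21.15 kPa.

21.15 kPa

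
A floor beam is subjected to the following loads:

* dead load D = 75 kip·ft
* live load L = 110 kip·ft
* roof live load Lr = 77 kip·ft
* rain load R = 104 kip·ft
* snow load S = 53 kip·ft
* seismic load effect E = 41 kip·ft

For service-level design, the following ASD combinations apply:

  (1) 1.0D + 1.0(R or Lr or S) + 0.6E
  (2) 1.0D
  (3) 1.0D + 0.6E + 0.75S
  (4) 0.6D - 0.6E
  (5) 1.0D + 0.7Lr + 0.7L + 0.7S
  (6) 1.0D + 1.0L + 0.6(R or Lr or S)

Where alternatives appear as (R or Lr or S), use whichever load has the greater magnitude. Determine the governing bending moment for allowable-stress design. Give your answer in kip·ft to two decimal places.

(R or Lr or S) → R = 104 kip·ft.
(1) 1.0(75) + 1.0(104) + 0.6(41) = 75.00 + 104.00 + 24.60 = 203.60
(2) 1.0(75) = 75.00
(3) 1.0(75) + 0.6(41) + 0.75(53) = 75.00 + 24.60 + 39.75 = 139.35
(4) 0.6(75) - 0.6(41) = 45.00 - 24.60 = 20.40
(5) 1.0(75) + 0.7(77) + 0.7(110) + 0.7(53) = 75.00 + 53.90 + 77.00 + 37.10 = 243.00
(6) 1.0(75) + 1.0(110) + 0.6(104) = 75.00 + 110.00 + 62.40 = 247.40
Combination 6 governs: M = 247.40 kip·ft.

247.40 kip·ft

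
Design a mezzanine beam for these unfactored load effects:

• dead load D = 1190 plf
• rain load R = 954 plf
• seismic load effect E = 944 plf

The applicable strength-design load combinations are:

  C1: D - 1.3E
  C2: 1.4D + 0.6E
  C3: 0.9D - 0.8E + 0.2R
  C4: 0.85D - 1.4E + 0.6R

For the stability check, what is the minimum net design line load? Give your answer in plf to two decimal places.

C1: 1.0(1190) - 1.3(944) = -37.20
C2: 1.4(1190) + 0.6(944) = 2232.40
C3: 0.9(1190) - 0.8(944) + 0.2(954) = 506.60
C4: 0.85(1190) - 1.4(944) + 0.6(954) = 262.30
Combination 1 gives the minimum: -37.20 plf.

-37.20 plf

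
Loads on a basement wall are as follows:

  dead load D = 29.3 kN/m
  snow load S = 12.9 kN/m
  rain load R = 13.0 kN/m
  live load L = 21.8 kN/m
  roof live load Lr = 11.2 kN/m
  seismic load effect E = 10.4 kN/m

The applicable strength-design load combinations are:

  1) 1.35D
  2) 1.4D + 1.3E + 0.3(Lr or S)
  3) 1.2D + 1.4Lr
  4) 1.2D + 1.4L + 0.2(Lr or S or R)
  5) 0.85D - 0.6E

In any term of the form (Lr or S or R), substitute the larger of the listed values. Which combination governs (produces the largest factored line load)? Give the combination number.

(Lr or S) → S = 12.9 kN/m; (Lr or S or R) → R = 13.0 kN/m.
1) 1.35(29.3) = 39.56
2) 1.4(29.3) + 1.3(10.4) + 0.3(12.9) = 41.02 + 13.52 + 3.87 = 58.41
3) 1.2(29.3) + 1.4(11.2) = 35.16 + 15.68 = 50.84
4) 1.2(29.3) + 1.4(21.8) + 0.2(13.0) = 35.16 + 30.52 + 2.60 = 68.28
5) 0.85(29.3) - 0.6(10.4) = 24.91 - 6.24 = 18.67
The largest value is 68.28 kN/m from combination 4.

Combination 4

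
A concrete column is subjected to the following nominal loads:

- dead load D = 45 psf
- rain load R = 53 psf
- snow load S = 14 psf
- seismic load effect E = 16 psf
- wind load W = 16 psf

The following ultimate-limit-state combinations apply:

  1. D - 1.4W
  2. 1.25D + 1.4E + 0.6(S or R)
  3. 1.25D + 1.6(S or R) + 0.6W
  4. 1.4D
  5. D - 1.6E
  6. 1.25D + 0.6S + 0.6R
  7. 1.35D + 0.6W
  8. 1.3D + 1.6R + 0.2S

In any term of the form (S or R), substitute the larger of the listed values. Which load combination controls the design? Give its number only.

(S or R) → R = 53 psf.
1. 1.0(45) - 1.4(16) = 45.0 - 22.4 = 22.6
2. 1.25(45) + 1.4(16) + 0.6(53) = 56.3 + 22.4 + 31.8 = 110.5
3. 1.25(45) + 1.6(53) + 0.6(16) = 56.3 + 84.8 + 9.6 = 150.7
4. 1.4(45) = 63.0
5. 1.0(45) - 1.6(16) = 45.0 - 25.6 = 19.4
6. 1.25(45) + 0.6(14) + 0.6(53) = 56.3 + 8.4 + 31.8 = 96.5
7. 1.35(45) + 0.6(16) = 60.8 + 9.6 = 70.4
8. 1.3(45) + 1.6(53) + 0.2(14) = 58.5 + 84.8 + 2.8 = 146.1
The largest value is 150.7 psf from combination 3.

Combination 3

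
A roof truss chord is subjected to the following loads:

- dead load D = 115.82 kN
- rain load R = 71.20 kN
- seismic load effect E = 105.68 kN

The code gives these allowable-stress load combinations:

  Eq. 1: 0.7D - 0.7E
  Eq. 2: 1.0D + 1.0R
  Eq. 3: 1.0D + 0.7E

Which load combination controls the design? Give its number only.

Combination 3

Eq. 1: 0.7(115.82) - 0.7(105.68) = 7.10
Eq. 2: 1.0(115.82) + 1.0(71.20) = 115.82 + 71.20 = 187.02
Eq. 3: 1.0(115.82) + 0.7(105.68) = 115.82 + 73.98 = 189.80
The largest value is 189.80 kN from combination 3.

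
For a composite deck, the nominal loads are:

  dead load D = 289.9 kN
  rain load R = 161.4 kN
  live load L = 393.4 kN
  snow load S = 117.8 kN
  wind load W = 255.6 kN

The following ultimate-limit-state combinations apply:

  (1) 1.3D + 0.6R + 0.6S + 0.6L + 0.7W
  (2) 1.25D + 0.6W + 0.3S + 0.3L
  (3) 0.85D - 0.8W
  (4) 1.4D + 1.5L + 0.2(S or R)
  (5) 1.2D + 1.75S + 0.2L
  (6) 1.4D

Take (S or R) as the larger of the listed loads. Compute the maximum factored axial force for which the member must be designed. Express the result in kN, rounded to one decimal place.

1028.2 kN

(S or R) → R = 161.4 kN.
(1) 1.3(289.9) + 0.6(161.4) + 0.6(117.8) + 0.6(393.4) + 0.7(255.6) = 959.4
(2) 1.25(289.9) + 0.6(255.6) + 0.3(117.8) + 0.3(393.4) = 362.4 + 153.4 + 35.3 + 118.0 = 669.1
(3) 0.85(289.9) - 0.8(255.6) = 246.4 - 204.5 = 41.9
(4) 1.4(289.9) + 1.5(393.4) + 0.2(161.4) = 1028.2
(5) 1.2(289.9) + 1.75(117.8) + 0.2(393.4) = 632.7
(6) 1.4(289.9) = 405.9
Maximum is from combination 4.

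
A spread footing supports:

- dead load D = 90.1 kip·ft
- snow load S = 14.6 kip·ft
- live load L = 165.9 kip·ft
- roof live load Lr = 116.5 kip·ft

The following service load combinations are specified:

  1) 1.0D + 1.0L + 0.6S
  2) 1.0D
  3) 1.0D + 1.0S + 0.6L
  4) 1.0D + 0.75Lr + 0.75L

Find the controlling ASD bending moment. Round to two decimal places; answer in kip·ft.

1) 1.0(90.1) + 1.0(165.9) + 0.6(14.6) = 90.10 + 165.90 + 8.76 = 264.76
2) 1.0(90.1) = 90.10
3) 1.0(90.1) + 1.0(14.6) + 0.6(165.9) = 90.10 + 14.60 + 99.54 = 204.24
4) 1.0(90.1) + 0.75(116.5) + 0.75(165.9) = 301.90
Maximum is from combination 4.

301.90 kip·ft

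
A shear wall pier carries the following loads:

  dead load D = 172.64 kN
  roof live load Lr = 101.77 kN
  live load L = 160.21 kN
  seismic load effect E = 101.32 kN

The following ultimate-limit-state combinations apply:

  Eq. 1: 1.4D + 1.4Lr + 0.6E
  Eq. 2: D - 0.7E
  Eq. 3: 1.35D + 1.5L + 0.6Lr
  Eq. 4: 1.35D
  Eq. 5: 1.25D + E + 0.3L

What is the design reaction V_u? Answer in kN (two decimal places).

Eq. 1: 1.4(172.64) + 1.4(101.77) + 0.6(101.32) = 241.70 + 142.48 + 60.79 = 444.97
Eq. 2: 1.0(172.64) - 0.7(101.32) = 172.64 - 70.92 = 101.72
Eq. 3: 1.35(172.64) + 1.5(160.21) + 0.6(101.77) = 233.06 + 240.32 + 61.06 = 534.44
Eq. 4: 1.35(172.64) = 233.06
Eq. 5: 1.25(172.64) + 1.0(101.32) + 0.3(160.21) = 215.80 + 101.32 + 48.06 = 365.18
Combination 3 governs: V_u = 534.44 kN.

534.44 kN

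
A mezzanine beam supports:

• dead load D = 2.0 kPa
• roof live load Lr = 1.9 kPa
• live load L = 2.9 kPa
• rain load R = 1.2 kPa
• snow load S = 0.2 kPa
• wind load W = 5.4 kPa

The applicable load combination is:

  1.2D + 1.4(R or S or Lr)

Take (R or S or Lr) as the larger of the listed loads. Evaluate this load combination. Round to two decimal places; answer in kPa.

(R or S or Lr) → Lr = 1.9 kPa.
1.2(2.0) + 1.4(1.9) = 2.40 + 2.66 = 5.06
q_u = 5.06 kPa.

5.06 kPa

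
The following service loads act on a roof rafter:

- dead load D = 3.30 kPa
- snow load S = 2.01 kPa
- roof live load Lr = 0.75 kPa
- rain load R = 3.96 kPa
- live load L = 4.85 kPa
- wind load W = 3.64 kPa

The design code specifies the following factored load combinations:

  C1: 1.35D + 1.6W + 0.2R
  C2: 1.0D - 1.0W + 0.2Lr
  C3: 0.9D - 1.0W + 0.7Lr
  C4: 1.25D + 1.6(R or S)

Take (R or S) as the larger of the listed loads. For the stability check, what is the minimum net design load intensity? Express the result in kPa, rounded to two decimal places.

(R or S) → R = 3.96 kPa.
C1: 1.35(3.30) + 1.6(3.64) + 0.2(3.96) = 4.46 + 5.82 + 0.79 = 11.07
C2: 1.0(3.30) - 1.0(3.64) + 0.2(0.75) = 3.30 - 3.64 + 0.15 = -0.19
C3: 0.9(3.30) - 1.0(3.64) + 0.7(0.75) = -0.15
C4: 1.25(3.30) + 1.6(3.96) = 10.46
Combination 2 gives the minimum: -0.19 kPa.

-0.19 kPa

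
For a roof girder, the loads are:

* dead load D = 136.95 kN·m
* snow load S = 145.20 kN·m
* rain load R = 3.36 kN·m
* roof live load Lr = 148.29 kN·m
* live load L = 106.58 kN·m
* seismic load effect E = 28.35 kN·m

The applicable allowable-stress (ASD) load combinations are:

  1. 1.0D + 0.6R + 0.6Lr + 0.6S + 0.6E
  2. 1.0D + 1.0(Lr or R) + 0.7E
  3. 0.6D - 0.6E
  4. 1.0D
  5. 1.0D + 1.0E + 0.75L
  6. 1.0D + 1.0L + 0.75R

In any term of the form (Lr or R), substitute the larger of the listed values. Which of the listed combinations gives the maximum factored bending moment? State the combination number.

Combination 1

(Lr or R) → Lr = 148.29 kN·m.
1. 1.0(136.95) + 0.6(3.36) + 0.6(148.29) + 0.6(145.20) + 0.6(28.35) = 136.95 + 2.02 + 88.97 + 87.12 + 17.01 = 332.07
2. 1.0(136.95) + 1.0(148.29) + 0.7(28.35) = 136.95 + 148.29 + 19.85 = 305.09
3. 0.6(136.95) - 0.6(28.35) = 82.17 - 17.01 = 65.16
4. 1.0(136.95) = 136.95
5. 1.0(136.95) + 1.0(28.35) + 0.75(106.58) = 136.95 + 28.35 + 79.94 = 245.24
6. 1.0(136.95) + 1.0(106.58) + 0.75(3.36) = 136.95 + 106.58 + 2.52 = 246.05
The largest value is 332.07 kN·m from combination 1.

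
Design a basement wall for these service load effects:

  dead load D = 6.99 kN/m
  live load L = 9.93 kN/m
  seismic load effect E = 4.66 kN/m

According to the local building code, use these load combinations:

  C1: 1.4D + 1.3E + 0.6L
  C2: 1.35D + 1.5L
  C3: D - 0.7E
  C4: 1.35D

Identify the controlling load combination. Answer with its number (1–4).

C1: 1.4(6.99) + 1.3(4.66) + 0.6(9.93) = 21.80
C2: 1.35(6.99) + 1.5(9.93) = 24.33
C3: 1.0(6.99) - 0.7(4.66) = 6.99 - 3.26 = 3.73
C4: 1.35(6.99) = 9.44
The largest value is 24.33 kN/m from combination 2.

Combination 2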